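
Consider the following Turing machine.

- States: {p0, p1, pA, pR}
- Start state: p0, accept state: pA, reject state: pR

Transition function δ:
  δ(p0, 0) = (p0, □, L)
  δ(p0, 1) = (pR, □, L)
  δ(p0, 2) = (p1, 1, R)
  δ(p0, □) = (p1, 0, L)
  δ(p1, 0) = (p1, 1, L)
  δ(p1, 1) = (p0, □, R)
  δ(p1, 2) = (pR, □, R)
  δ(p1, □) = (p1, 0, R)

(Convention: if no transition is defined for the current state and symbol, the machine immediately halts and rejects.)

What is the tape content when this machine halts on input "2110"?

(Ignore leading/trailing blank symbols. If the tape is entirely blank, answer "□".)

Execution trace:
Initial: [p0]2110
Step 1: δ(p0, 2) = (p1, 1, R) → 1[p1]110
Step 2: δ(p1, 1) = (p0, □, R) → 1□[p0]10
Step 3: δ(p0, 1) = (pR, □, L) → 1[pR]□□0

The machine reaches the reject state pR and halts.

Final tape (ignoring leading/trailing blanks): 1□□0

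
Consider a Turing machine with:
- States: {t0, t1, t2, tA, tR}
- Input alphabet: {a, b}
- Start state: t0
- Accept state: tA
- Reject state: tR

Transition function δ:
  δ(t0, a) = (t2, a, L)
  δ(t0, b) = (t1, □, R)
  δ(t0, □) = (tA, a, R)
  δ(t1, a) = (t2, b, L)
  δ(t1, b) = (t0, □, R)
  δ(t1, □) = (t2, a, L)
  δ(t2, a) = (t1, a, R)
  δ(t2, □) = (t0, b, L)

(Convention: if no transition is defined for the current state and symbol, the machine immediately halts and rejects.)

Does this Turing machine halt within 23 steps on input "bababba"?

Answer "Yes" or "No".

Execution trace:
Initial: [t0]bababba
Step 1: δ(t0, b) = (t1, □, R) → □[t1]ababba
Step 2: δ(t1, a) = (t2, b, L) → [t2]□bbabba
Step 3: δ(t2, □) = (t0, b, L) → [t0]□bbbabba
Step 4: δ(t0, □) = (tA, a, R) → a[tA]bbbabba

The machine reaches the accept state tA and halts.
The machine halted after 4 steps (within the 23-step bound).

Answer: Yes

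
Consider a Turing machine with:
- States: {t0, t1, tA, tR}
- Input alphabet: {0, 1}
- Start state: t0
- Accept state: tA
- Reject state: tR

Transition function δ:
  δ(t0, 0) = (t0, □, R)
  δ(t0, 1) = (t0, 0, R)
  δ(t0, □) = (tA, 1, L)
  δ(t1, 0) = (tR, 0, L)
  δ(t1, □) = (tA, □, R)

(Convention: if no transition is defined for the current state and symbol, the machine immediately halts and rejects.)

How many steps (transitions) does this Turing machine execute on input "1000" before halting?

Execution trace:
Initial: [t0]1000
Step 1: δ(t0, 1) = (t0, 0, R) → 0[t0]000
Step 2: δ(t0, 0) = (t0, □, R) → 0□[t0]00
Step 3: δ(t0, 0) = (t0, □, R) → 0□□[t0]0
Step 4: δ(t0, 0) = (t0, □, R) → 0□□□[t0]□
Step 5: δ(t0, □) = (tA, 1, L) → 0□□[tA]□1

The machine reaches the accept state tA and halts.

The machine executed 5 steps before halting.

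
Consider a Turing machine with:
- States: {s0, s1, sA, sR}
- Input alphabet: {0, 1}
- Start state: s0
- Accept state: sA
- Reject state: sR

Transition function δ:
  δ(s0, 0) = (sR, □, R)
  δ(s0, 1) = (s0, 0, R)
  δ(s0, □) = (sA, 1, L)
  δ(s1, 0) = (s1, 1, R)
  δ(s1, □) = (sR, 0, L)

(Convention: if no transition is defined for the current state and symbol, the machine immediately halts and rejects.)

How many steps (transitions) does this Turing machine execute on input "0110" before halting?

Execution trace:
Initial: [s0]0110
Step 1: δ(s0, 0) = (sR, □, R) → □[sR]110

The machine reaches the reject state sR and halts.

The machine executed 1 step before halting.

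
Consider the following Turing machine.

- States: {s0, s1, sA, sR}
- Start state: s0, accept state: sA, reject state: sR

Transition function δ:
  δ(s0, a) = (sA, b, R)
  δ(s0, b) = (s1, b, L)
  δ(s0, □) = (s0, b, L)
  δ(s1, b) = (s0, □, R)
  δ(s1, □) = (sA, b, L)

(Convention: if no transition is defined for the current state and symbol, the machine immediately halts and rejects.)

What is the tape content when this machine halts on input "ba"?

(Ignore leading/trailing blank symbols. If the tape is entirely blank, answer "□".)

Execution trace:
Initial: [s0]ba
Step 1: δ(s0, b) = (s1, b, L) → [s1]□ba
Step 2: δ(s1, □) = (sA, b, L) → [sA]□bba

The machine reaches the accept state sA and halts.

Final tape (ignoring leading/trailing blanks): bba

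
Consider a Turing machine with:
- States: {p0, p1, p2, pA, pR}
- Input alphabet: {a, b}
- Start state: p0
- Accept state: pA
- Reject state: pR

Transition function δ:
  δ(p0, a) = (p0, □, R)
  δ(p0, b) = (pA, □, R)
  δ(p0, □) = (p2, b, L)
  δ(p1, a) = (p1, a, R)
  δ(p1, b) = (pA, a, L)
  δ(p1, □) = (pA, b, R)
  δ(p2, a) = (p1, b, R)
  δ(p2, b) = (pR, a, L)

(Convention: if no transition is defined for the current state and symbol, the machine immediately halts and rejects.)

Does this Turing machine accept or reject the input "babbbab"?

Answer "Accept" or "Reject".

Execution trace:
Initial: [p0]babbbab
Step 1: δ(p0, b) = (pA, □, R) → □[pA]abbbab

The machine reaches the accept state pA and halts.

Answer: Accept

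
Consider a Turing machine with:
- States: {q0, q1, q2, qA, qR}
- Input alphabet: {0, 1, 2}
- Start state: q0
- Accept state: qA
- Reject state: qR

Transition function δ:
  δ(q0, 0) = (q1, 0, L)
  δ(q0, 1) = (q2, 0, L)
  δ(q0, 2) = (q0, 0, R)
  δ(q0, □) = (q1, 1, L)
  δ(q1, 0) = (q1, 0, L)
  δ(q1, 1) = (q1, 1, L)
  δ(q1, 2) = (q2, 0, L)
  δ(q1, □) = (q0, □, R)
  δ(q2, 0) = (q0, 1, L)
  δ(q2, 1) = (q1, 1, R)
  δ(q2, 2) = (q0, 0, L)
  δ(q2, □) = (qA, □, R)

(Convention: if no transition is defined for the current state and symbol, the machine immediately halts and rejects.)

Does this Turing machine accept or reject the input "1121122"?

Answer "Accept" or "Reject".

Execution trace:
Initial: [q0]1121122
Step 1: δ(q0, 1) = (q2, 0, L) → [q2]□0121122
Step 2: δ(q2, □) = (qA, □, R) → □[qA]0121122

The machine reaches the accept state qA and halts.

Answer: Accept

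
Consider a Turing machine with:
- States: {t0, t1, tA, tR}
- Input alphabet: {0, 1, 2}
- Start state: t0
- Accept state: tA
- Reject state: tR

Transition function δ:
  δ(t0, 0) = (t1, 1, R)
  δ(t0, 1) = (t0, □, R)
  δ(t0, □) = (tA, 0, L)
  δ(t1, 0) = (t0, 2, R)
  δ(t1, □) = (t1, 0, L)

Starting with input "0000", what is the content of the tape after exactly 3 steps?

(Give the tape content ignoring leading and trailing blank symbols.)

Execution trace:
Initial: [t0]0000
Step 1: δ(t0, 0) = (t1, 1, R) → 1[t1]000
Step 2: δ(t1, 0) = (t0, 2, R) → 12[t0]00
Step 3: δ(t0, 0) = (t1, 1, R) → 121[t1]0

After 3 steps, the tape (ignoring leading/trailing blanks) is: 1210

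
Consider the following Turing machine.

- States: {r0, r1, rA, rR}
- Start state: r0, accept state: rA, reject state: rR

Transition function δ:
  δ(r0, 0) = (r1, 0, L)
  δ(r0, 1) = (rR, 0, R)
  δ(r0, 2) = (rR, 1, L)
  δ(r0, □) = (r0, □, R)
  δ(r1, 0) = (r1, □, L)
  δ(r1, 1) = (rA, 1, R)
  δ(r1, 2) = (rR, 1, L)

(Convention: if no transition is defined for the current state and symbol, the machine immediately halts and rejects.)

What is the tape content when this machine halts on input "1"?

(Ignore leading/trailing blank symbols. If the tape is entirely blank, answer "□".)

Execution trace:
Initial: [r0]1
Step 1: δ(r0, 1) = (rR, 0, R) → 0[rR]□

The machine reaches the reject state rR and halts.

Final tape (ignoring leading/trailing blanks): 0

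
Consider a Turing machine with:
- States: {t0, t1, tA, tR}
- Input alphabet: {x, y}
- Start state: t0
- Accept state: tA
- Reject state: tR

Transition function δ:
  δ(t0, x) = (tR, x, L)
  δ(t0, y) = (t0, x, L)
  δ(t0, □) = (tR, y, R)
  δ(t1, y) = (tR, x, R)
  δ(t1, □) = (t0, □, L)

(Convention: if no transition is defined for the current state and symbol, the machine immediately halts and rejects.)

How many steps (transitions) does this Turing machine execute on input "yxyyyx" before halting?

Execution trace:
Initial: [t0]yxyyyx
Step 1: δ(t0, y) = (t0, x, L) → [t0]□xxyyyx
Step 2: δ(t0, □) = (tR, y, R) → y[tR]xxyyyx

The machine reaches the reject state tR and halts.

The machine executed 2 steps before halting.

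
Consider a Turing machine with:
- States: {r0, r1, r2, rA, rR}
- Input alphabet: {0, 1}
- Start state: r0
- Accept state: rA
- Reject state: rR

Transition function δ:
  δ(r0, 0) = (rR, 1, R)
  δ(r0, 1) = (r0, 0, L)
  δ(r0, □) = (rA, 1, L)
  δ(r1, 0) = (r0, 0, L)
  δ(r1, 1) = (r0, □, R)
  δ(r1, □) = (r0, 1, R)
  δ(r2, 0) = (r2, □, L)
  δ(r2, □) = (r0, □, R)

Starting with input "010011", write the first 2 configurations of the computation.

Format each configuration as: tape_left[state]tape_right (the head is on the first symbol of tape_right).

Transitions applied:
Step 1: δ(r0, 0) = (rR, 1, R)

The first 2 configurations are:
[r0]010011 ⊢ 1[rR]10011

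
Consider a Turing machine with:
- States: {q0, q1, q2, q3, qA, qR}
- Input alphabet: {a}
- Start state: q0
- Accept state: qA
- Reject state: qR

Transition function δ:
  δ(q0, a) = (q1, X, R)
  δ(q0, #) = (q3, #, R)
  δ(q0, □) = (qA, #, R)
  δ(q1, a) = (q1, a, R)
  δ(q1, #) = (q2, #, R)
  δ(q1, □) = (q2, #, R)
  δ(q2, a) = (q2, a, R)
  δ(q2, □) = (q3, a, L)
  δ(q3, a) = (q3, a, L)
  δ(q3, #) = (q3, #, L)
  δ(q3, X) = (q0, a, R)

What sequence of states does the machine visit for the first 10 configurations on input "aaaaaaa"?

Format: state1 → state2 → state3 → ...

Execution trace:
Initial: [q0]aaaaaaa
Step 1: δ(q0, a) = (q1, X, R) → X[q1]aaaaaa
Step 2: δ(q1, a) = (q1, a, R) → Xa[q1]aaaaa
Step 3: δ(q1, a) = (q1, a, R) → Xaa[q1]aaaa
Step 4: δ(q1, a) = (q1, a, R) → Xaaa[q1]aaa
Step 5: δ(q1, a) = (q1, a, R) → Xaaaa[q1]aa
Step 6: δ(q1, a) = (q1, a, R) → Xaaaaa[q1]a
Step 7: δ(q1, a) = (q1, a, R) → Xaaaaaa[q1]□
Step 8: δ(q1, □) = (q2, #, R) → Xaaaaaa#[q2]□
Step 9: δ(q2, □) = (q3, a, L) → Xaaaaaa[q3]#a

State sequence: q0 → q1 → q1 → q1 → q1 → q1 → q1 → q1 → q2 → q3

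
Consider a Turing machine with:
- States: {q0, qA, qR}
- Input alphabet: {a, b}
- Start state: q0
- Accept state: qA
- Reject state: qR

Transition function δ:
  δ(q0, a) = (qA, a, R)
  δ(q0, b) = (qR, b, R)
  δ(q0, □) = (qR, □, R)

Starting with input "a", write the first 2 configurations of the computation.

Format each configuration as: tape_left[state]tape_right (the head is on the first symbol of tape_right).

Transitions applied:
Step 1: δ(q0, a) = (qA, a, R)

The first 2 configurations are:
[q0]a ⊢ a[qA]□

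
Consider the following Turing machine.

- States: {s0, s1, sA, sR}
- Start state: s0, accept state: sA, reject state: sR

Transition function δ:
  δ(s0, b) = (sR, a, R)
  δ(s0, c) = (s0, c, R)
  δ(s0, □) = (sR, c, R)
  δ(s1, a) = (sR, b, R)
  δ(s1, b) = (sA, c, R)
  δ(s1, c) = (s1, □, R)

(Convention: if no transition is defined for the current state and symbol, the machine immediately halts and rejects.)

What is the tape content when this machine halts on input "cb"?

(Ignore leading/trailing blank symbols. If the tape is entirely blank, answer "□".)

Execution trace:
Initial: [s0]cb
Step 1: δ(s0, c) = (s0, c, R) → c[s0]b
Step 2: δ(s0, b) = (sR, a, R) → ca[sR]□

The machine reaches the reject state sR and halts.

Final tape (ignoring leading/trailing blanks): ca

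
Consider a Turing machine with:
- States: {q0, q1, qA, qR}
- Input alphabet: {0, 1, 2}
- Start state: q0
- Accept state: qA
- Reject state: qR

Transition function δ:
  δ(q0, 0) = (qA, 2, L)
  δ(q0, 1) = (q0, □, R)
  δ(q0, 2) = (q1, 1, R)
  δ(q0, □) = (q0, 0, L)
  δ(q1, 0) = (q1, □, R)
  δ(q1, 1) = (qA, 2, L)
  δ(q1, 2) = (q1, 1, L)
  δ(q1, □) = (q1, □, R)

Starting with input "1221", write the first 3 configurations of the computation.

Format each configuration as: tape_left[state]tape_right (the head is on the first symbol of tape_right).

Transitions applied:
Step 1: δ(q0, 1) = (q0, □, R)
Step 2: δ(q0, 2) = (q1, 1, R)

The first 3 configurations are:
[q0]1221 ⊢ □[q0]221 ⊢ □1[q1]21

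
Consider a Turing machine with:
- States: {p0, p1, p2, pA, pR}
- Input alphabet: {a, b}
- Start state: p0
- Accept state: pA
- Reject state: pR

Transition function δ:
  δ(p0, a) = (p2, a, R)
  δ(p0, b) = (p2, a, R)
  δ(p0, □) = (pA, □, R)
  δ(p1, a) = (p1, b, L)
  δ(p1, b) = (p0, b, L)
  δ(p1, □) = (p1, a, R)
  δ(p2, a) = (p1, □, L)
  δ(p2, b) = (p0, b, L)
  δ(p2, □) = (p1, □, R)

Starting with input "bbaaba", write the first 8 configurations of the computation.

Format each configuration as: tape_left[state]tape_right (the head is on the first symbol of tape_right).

Transitions applied:
Step 1: δ(p0, b) = (p2, a, R)
Step 2: δ(p2, b) = (p0, b, L)
Step 3: δ(p0, a) = (p2, a, R)
Step 4: δ(p2, b) = (p0, b, L)
Step 5: δ(p0, a) = (p2, a, R)
Step 6: δ(p2, b) = (p0, b, L)
Step 7: δ(p0, a) = (p2, a, R)

The first 8 configurations are:
[p0]bbaaba ⊢ a[p2]baaba ⊢ [p0]abaaba ⊢ a[p2]baaba ⊢ [p0]abaaba ⊢ a[p2]baaba ⊢ [p0]abaaba ⊢ a[p2]baaba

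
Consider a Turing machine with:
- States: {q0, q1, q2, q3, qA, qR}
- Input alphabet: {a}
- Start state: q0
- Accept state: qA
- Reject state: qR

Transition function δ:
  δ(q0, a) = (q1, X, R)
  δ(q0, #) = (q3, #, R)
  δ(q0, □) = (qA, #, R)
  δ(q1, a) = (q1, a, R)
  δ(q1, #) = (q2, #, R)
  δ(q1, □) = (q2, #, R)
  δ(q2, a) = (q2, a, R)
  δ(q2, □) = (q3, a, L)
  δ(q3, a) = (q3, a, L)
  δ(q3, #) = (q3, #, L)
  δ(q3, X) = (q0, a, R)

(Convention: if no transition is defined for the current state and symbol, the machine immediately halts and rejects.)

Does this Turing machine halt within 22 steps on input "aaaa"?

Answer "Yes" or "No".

Execution trace:
Initial: [q0]aaaa
Step 1: δ(q0, a) = (q1, X, R) → X[q1]aaa
Step 2: δ(q1, a) = (q1, a, R) → Xa[q1]aa
Step 3: δ(q1, a) = (q1, a, R) → Xaa[q1]a
Step 4: δ(q1, a) = (q1, a, R) → Xaaa[q1]□
Step 5: δ(q1, □) = (q2, #, R) → Xaaa#[q2]□
Step 6: δ(q2, □) = (q3, a, L) → Xaaa[q3]#a
Step 7: δ(q3, #) = (q3, #, L) → Xaa[q3]a#a
Step 8: δ(q3, a) = (q3, a, L) → Xa[q3]aa#a
Step 9: δ(q3, a) = (q3, a, L) → X[q3]aaa#a
Step 10: δ(q3, a) = (q3, a, L) → [q3]Xaaa#a
Step 11: δ(q3, X) = (q0, a, R) → a[q0]aaa#a
Step 12: δ(q0, a) = (q1, X, R) → aX[q1]aa#a
Step 13: δ(q1, a) = (q1, a, R) → aXa[q1]a#a
Step 14: δ(q1, a) = (q1, a, R) → aXaa[q1]#a
Step 15: δ(q1, #) = (q2, #, R) → aXaa#[q2]a
Step 16: δ(q2, a) = (q2, a, R) → aXaa#a[q2]□
Step 17: δ(q2, □) = (q3, a, L) → aXaa#[q3]aa
Step 18: δ(q3, a) = (q3, a, L) → aXaa[q3]#aa
Step 19: δ(q3, #) = (q3, #, L) → aXa[q3]a#aa
Step 20: δ(q3, a) = (q3, a, L) → aX[q3]aa#aa
Step 21: δ(q3, a) = (q3, a, L) → a[q3]Xaa#aa
Step 22: δ(q3, X) = (q0, a, R) → aa[q0]aa#aa

The machine has not reached a halting state after 22 steps.
The machine did not halt within the 22-step bound.

Answer: No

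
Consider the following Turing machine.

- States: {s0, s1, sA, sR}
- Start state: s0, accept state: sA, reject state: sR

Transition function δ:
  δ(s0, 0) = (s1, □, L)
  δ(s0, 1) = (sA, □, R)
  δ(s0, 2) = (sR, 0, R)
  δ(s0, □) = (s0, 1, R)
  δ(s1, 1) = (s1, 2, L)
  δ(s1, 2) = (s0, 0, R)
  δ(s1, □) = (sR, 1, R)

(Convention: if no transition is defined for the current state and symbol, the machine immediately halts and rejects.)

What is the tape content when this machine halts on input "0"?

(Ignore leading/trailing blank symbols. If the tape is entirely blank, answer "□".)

Execution trace:
Initial: [s0]0
Step 1: δ(s0, 0) = (s1, □, L) → [s1]□□
Step 2: δ(s1, □) = (sR, 1, R) → 1[sR]□

The machine reaches the reject state sR and halts.

Final tape (ignoring leading/trailing blanks): 1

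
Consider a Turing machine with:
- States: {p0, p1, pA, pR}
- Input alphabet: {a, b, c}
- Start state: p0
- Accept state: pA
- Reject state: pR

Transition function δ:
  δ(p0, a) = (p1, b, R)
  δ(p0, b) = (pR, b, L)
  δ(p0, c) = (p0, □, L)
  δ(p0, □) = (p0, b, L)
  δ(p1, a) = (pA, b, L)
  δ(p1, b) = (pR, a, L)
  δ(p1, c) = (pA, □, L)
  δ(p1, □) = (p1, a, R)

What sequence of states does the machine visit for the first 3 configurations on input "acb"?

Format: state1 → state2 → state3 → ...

Execution trace:
Initial: [p0]acb
Step 1: δ(p0, a) = (p1, b, R) → b[p1]cb
Step 2: δ(p1, c) = (pA, □, L) → [pA]b□b

The machine reaches the accept state pA and halts.

State sequence: p0 → p1 → pA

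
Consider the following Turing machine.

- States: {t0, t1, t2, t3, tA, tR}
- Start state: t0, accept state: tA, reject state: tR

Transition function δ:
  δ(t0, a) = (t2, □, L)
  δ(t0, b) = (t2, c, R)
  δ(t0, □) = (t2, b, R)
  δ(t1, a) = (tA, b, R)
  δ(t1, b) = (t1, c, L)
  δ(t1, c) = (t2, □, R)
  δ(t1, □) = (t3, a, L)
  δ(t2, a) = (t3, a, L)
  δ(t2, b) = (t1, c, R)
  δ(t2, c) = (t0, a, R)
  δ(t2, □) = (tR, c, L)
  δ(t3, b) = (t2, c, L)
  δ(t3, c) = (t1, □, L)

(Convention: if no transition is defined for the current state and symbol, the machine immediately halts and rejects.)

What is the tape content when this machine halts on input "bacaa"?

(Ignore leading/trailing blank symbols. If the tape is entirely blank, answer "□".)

Execution trace:
Initial: [t0]bacaa
Step 1: δ(t0, b) = (t2, c, R) → c[t2]acaa
Step 2: δ(t2, a) = (t3, a, L) → [t3]cacaa
Step 3: δ(t3, c) = (t1, □, L) → [t1]□□acaa
Step 4: δ(t1, □) = (t3, a, L) → [t3]□a□acaa

No transition is defined for δ(t3, □). By convention the machine halts and rejects.

Final tape (ignoring leading/trailing blanks): a□acaa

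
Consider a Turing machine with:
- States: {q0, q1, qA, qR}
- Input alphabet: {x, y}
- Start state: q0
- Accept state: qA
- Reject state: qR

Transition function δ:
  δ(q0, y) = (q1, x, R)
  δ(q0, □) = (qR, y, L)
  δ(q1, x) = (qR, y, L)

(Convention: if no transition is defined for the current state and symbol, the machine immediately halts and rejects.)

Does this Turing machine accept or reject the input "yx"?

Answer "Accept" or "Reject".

Execution trace:
Initial: [q0]yx
Step 1: δ(q0, y) = (q1, x, R) → x[q1]x
Step 2: δ(q1, x) = (qR, y, L) → [qR]xy

The machine reaches the reject state qR and halts.

Answer: Reject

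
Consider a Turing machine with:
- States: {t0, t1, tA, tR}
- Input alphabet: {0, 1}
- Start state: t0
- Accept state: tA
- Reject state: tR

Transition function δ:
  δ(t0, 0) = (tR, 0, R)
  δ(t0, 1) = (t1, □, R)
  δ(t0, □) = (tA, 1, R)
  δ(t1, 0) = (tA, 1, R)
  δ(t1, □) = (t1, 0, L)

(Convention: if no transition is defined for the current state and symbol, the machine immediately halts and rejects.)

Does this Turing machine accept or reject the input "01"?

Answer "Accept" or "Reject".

Execution trace:
Initial: [t0]01
Step 1: δ(t0, 0) = (tR, 0, R) → 0[tR]1

The machine reaches the reject state tR and halts.

Answer: Reject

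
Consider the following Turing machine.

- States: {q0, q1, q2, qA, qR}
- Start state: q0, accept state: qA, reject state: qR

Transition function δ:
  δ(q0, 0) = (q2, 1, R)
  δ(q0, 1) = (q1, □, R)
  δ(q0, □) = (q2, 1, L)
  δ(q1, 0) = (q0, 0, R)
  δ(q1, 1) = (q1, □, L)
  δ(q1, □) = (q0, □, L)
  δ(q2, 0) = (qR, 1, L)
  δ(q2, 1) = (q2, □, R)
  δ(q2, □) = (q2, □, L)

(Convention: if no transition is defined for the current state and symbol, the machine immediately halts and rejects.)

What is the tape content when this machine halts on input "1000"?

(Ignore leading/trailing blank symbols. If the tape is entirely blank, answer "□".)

Execution trace:
Initial: [q0]1000
Step 1: δ(q0, 1) = (q1, □, R) → □[q1]000
Step 2: δ(q1, 0) = (q0, 0, R) → □0[q0]00
Step 3: δ(q0, 0) = (q2, 1, R) → □01[q2]0
Step 4: δ(q2, 0) = (qR, 1, L) → □0[qR]11

The machine reaches the reject state qR and halts.

Final tape (ignoring leading/trailing blanks): 011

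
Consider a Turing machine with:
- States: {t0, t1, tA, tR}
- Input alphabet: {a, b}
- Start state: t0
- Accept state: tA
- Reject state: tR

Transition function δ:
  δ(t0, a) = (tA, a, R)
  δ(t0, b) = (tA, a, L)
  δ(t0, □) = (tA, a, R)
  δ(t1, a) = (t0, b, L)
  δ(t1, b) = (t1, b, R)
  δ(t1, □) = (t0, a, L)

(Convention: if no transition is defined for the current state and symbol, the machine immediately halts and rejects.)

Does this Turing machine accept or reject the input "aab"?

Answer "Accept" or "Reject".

Execution trace:
Initial: [t0]aab
Step 1: δ(t0, a) = (tA, a, R) → a[tA]ab

The machine reaches the accept state tA and halts.

Answer: Accept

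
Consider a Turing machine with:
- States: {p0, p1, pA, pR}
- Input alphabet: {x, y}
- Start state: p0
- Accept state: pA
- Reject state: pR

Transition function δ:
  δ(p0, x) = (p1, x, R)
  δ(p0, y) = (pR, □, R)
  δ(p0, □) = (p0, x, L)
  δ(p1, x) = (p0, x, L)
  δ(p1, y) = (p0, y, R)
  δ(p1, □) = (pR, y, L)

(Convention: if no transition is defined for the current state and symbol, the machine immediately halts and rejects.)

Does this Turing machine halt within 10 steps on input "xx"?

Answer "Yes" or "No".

Execution trace:
Initial: [p0]xx
Step 1: δ(p0, x) = (p1, x, R) → x[p1]x
Step 2: δ(p1, x) = (p0, x, L) → [p0]xx
Step 3: δ(p0, x) = (p1, x, R) → x[p1]x
Step 4: δ(p1, x) = (p0, x, L) → [p0]xx
Step 5: δ(p0, x) = (p1, x, R) → x[p1]x
Step 6: δ(p1, x) = (p0, x, L) → [p0]xx
Step 7: δ(p0, x) = (p1, x, R) → x[p1]x
Step 8: δ(p1, x) = (p0, x, L) → [p0]xx
Step 9: δ(p0, x) = (p1, x, R) → x[p1]x
Step 10: δ(p1, x) = (p0, x, L) → [p0]xx

The machine has not reached a halting state after 10 steps.
The machine did not halt within the 10-step bound.

Answer: No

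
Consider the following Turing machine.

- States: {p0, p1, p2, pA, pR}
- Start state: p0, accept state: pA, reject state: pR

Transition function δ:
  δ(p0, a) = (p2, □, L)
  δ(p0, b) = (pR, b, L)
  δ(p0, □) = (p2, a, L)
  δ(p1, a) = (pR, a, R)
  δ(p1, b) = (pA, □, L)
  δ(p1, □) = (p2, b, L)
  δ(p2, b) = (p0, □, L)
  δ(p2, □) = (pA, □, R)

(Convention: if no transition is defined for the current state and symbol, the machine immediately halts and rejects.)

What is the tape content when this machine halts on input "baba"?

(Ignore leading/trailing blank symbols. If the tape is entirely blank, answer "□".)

Execution trace:
Initial: [p0]baba
Step 1: δ(p0, b) = (pR, b, L) → [pR]□baba

The machine reaches the reject state pR and halts.

Final tape (ignoring leading/trailing blanks): baba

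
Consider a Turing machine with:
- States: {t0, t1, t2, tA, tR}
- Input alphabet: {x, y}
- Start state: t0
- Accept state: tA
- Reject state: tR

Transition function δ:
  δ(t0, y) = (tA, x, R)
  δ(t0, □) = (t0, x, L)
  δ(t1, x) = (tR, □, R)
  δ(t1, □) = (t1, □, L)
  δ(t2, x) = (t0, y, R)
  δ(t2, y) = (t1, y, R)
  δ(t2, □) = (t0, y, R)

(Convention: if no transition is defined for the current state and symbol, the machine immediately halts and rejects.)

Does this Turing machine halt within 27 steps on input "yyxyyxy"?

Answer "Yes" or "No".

Execution trace:
Initial: [t0]yyxyyxy
Step 1: δ(t0, y) = (tA, x, R) → x[tA]yxyyxy

The machine reaches the accept state tA and halts.
The machine halted after 1 step (within the 27-step bound).

Answer: Yes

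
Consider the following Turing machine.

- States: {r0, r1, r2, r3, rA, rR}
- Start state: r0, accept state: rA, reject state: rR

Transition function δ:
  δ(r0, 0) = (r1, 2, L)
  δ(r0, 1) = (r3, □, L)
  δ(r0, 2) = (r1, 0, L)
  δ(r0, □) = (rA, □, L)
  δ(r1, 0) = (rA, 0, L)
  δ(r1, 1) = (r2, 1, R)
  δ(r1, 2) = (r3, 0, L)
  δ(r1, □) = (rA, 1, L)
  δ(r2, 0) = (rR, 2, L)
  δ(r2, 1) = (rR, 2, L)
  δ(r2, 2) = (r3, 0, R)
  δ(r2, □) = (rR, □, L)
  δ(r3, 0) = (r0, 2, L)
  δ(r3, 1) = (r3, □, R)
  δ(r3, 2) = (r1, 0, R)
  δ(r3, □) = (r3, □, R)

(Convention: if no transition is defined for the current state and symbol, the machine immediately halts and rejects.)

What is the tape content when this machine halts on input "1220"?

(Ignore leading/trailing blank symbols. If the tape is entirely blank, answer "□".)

Execution trace:
Initial: [r0]1220
Step 1: δ(r0, 1) = (r3, □, L) → [r3]□□220
Step 2: δ(r3, □) = (r3, □, R) → □[r3]□220
Step 3: δ(r3, □) = (r3, □, R) → □□[r3]220
Step 4: δ(r3, 2) = (r1, 0, R) → □□0[r1]20
Step 5: δ(r1, 2) = (r3, 0, L) → □□[r3]000
Step 6: δ(r3, 0) = (r0, 2, L) → □[r0]□200
Step 7: δ(r0, □) = (rA, □, L) → [rA]□□200

The machine reaches the accept state rA and halts.

Final tape (ignoring leading/trailing blanks): 200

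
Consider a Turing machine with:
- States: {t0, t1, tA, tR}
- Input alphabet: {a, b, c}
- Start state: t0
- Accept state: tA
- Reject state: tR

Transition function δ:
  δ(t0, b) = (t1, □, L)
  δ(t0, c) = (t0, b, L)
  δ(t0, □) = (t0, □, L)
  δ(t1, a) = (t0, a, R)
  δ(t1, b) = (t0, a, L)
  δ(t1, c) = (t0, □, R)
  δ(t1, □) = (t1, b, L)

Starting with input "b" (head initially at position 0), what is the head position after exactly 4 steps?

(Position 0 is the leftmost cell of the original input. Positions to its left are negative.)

Execution trace (head position shown):
Step 0: [t0]b  (head at position 0)
Step 1: move left → [t1]□□  (head at position -1)
Step 2: move left → [t1]□b□  (head at position -2)
Step 3: move left → [t1]□bb□  (head at position -3)
Step 4: move left → [t1]□bbb□  (head at position -4)

After 4 steps, the head is at position -4.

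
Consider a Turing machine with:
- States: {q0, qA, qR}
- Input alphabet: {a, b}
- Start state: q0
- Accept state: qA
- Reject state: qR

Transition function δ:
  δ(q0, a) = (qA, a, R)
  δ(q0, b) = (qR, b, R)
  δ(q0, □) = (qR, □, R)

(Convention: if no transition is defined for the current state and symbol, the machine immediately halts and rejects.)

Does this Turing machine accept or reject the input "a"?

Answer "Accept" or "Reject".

Execution trace:
Initial: [q0]a
Step 1: δ(q0, a) = (qA, a, R) → a[qA]□

The machine reaches the accept state qA and halts.

Answer: Accept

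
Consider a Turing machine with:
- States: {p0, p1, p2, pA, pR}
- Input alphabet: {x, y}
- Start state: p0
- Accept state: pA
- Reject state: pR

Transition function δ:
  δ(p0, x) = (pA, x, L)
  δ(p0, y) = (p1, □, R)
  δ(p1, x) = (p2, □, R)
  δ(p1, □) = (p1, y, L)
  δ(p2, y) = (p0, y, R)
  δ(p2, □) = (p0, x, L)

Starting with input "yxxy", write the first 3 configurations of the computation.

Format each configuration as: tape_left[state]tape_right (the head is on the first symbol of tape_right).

Transitions applied:
Step 1: δ(p0, y) = (p1, □, R)
Step 2: δ(p1, x) = (p2, □, R)

The first 3 configurations are:
[p0]yxxy ⊢ □[p1]xxy ⊢ □□[p2]xy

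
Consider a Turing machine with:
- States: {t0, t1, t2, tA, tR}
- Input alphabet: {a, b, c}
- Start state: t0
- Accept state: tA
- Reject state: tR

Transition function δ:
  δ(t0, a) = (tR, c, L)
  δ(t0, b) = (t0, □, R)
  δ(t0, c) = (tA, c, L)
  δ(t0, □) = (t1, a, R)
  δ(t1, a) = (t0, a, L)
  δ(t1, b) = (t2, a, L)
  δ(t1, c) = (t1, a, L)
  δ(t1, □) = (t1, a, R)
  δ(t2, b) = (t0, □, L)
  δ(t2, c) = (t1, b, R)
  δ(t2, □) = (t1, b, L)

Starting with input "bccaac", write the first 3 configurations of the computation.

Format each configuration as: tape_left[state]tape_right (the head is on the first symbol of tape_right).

Transitions applied:
Step 1: δ(t0, b) = (t0, □, R)
Step 2: δ(t0, c) = (tA, c, L)

The first 3 configurations are:
[t0]bccaac ⊢ □[t0]ccaac ⊢ [tA]□ccaac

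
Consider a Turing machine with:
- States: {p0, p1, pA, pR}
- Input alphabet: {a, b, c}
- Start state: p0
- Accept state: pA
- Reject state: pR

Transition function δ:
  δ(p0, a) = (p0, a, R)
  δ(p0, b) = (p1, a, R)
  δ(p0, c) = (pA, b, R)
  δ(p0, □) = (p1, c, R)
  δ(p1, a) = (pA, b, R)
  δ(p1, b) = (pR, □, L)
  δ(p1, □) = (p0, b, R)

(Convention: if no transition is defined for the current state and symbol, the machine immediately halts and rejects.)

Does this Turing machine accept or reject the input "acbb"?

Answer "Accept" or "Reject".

Execution trace:
Initial: [p0]acbb
Step 1: δ(p0, a) = (p0, a, R) → a[p0]cbb
Step 2: δ(p0, c) = (pA, b, R) → ab[pA]bb

The machine reaches the accept state pA and halts.

Answer: Accept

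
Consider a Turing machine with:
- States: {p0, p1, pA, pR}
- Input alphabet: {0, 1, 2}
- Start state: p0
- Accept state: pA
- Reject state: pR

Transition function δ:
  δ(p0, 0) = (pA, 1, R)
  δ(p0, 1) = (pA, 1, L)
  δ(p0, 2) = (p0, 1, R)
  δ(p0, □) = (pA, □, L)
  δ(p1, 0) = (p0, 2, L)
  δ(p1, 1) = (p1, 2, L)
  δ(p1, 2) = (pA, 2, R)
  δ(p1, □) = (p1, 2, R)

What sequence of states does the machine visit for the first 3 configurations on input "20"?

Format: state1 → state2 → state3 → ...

Execution trace:
Initial: [p0]20
Step 1: δ(p0, 2) = (p0, 1, R) → 1[p0]0
Step 2: δ(p0, 0) = (pA, 1, R) → 11[pA]□

The machine reaches the accept state pA and halts.

State sequence: p0 → p0 → pA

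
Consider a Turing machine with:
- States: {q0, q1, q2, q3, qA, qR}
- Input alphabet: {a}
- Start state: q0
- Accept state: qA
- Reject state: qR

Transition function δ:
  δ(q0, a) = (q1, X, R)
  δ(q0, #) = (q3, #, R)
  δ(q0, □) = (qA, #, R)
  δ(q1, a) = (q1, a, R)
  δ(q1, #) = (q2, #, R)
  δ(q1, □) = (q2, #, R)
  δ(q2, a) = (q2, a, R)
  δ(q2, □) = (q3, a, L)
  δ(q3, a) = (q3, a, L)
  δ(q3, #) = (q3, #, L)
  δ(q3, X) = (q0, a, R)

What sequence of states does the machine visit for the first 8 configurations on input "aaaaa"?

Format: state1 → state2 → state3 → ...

Execution trace:
Initial: [q0]aaaaa
Step 1: δ(q0, a) = (q1, X, R) → X[q1]aaaa
Step 2: δ(q1, a) = (q1, a, R) → Xa[q1]aaa
Step 3: δ(q1, a) = (q1, a, R) → Xaa[q1]aa
Step 4: δ(q1, a) = (q1, a, R) → Xaaa[q1]a
Step 5: δ(q1, a) = (q1, a, R) → Xaaaa[q1]□
Step 6: δ(q1, □) = (q2, #, R) → Xaaaa#[q2]□
Step 7: δ(q2, □) = (q3, a, L) → Xaaaa[q3]#a

State sequence: q0 → q1 → q1 → q1 → q1 → q1 → q2 → q3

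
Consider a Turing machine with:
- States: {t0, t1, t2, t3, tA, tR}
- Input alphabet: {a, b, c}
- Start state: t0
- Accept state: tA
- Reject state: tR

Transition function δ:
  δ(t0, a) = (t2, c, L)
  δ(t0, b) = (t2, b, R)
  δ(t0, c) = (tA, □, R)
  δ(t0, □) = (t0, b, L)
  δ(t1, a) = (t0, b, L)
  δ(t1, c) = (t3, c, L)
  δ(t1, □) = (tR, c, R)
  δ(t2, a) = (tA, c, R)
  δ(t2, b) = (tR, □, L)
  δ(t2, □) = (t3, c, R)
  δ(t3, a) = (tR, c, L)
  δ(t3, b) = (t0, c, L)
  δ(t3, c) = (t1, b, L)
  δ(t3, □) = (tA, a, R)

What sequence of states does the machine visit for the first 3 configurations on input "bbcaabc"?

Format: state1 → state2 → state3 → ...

Execution trace:
Initial: [t0]bbcaabc
Step 1: δ(t0, b) = (t2, b, R) → b[t2]bcaabc
Step 2: δ(t2, b) = (tR, □, L) → [tR]b□caabc

The machine reaches the reject state tR and halts.

State sequence: t0 → t2 → tR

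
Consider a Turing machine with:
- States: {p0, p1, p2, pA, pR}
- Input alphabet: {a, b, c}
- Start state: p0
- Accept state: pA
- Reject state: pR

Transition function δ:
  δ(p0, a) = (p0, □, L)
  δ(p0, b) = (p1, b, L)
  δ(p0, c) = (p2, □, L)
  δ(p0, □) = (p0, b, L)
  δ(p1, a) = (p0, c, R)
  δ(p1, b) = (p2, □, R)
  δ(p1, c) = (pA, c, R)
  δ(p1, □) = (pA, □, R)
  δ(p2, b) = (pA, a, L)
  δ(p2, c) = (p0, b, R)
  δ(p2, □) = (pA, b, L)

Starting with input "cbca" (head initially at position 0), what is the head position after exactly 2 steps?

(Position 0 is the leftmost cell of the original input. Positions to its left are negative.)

Execution trace (head position shown):
Step 0: [p0]cbca  (head at position 0)
Step 1: move left → [p2]□□bca  (head at position -1)
Step 2: move left → [pA]□b□bca  (head at position -2)

After 2 steps, the head is at position -2.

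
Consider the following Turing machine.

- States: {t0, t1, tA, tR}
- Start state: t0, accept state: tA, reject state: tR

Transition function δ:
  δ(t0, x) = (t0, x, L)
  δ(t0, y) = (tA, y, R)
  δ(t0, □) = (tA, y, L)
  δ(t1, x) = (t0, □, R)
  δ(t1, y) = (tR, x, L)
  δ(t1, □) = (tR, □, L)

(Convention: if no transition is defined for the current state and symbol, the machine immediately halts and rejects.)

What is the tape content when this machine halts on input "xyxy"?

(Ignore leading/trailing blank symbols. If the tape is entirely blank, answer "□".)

Execution trace:
Initial: [t0]xyxy
Step 1: δ(t0, x) = (t0, x, L) → [t0]□xyxy
Step 2: δ(t0, □) = (tA, y, L) → [tA]□yxyxy

The machine reaches the accept state tA and halts.

Final tape (ignoring leading/trailing blanks): yxyxy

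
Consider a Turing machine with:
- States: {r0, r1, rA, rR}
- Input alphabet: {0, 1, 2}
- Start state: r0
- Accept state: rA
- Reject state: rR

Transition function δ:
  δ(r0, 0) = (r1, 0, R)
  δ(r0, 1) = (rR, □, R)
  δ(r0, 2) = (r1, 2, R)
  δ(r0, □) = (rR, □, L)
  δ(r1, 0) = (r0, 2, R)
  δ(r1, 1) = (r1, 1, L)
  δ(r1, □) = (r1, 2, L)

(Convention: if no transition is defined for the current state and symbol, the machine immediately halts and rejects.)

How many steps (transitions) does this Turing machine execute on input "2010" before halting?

Execution trace:
Initial: [r0]2010
Step 1: δ(r0, 2) = (r1, 2, R) → 2[r1]010
Step 2: δ(r1, 0) = (r0, 2, R) → 22[r0]10
Step 3: δ(r0, 1) = (rR, □, R) → 22□[rR]0

The machine reaches the reject state rR and halts.

The machine executed 3 steps before halting.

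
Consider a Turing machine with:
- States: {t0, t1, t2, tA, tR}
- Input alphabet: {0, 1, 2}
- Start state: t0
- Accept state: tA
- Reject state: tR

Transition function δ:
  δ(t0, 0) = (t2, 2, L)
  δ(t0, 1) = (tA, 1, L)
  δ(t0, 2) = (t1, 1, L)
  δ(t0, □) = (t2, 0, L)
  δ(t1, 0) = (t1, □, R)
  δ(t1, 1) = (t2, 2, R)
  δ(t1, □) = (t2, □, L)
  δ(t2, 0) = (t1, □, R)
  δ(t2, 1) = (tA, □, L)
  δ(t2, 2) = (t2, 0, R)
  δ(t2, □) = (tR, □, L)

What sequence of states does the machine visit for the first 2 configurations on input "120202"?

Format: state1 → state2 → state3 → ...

Execution trace:
Initial: [t0]120202
Step 1: δ(t0, 1) = (tA, 1, L) → [tA]□120202

The machine reaches the accept state tA and halts.

State sequence: t0 → tA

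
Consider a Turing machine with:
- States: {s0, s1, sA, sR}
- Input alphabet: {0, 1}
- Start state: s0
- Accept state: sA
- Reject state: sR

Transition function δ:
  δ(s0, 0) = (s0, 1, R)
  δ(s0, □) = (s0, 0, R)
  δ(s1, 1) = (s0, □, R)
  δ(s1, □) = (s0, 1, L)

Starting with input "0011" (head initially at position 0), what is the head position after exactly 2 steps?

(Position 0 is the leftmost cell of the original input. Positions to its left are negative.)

Execution trace (head position shown):
Step 0: [s0]0011  (head at position 0)
Step 1: move right → 1[s0]011  (head at position 1)
Step 2: move right → 11[s0]11  (head at position 2)

After 2 steps, the head is at position 2.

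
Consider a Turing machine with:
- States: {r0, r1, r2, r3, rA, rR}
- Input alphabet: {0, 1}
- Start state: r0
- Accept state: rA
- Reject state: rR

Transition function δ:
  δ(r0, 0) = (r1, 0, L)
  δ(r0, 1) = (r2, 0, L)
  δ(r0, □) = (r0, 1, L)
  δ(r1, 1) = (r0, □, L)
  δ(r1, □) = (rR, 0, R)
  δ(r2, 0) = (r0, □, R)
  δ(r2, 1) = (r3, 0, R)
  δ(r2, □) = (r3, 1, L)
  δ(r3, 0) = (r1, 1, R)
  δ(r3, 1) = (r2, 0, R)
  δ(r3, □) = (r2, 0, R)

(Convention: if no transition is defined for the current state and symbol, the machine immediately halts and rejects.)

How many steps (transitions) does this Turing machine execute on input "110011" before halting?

Execution trace:
Initial: [r0]110011
Step 1: δ(r0, 1) = (r2, 0, L) → [r2]□010011
Step 2: δ(r2, □) = (r3, 1, L) → [r3]□1010011
Step 3: δ(r3, □) = (r2, 0, R) → 0[r2]1010011
Step 4: δ(r2, 1) = (r3, 0, R) → 00[r3]010011
Step 5: δ(r3, 0) = (r1, 1, R) → 001[r1]10011
Step 6: δ(r1, 1) = (r0, □, L) → 00[r0]1□0011
Step 7: δ(r0, 1) = (r2, 0, L) → 0[r2]00□0011
Step 8: δ(r2, 0) = (r0, □, R) → 0□[r0]0□0011
Step 9: δ(r0, 0) = (r1, 0, L) → 0[r1]□0□0011
Step 10: δ(r1, □) = (rR, 0, R) → 00[rR]0□0011

The machine reaches the reject state rR and halts.

The machine executed 10 steps before halting.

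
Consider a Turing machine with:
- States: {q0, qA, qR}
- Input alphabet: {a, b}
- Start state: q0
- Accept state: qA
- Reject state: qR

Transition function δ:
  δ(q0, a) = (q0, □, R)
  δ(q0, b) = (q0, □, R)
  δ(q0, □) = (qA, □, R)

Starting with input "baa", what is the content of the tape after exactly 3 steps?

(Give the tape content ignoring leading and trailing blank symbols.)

Execution trace:
Initial: [q0]baa
Step 1: δ(q0, b) = (q0, □, R) → □[q0]aa
Step 2: δ(q0, a) = (q0, □, R) → □□[q0]a
Step 3: δ(q0, a) = (q0, □, R) → □□□[q0]□

After 3 steps, the tape (ignoring leading/trailing blanks) is: □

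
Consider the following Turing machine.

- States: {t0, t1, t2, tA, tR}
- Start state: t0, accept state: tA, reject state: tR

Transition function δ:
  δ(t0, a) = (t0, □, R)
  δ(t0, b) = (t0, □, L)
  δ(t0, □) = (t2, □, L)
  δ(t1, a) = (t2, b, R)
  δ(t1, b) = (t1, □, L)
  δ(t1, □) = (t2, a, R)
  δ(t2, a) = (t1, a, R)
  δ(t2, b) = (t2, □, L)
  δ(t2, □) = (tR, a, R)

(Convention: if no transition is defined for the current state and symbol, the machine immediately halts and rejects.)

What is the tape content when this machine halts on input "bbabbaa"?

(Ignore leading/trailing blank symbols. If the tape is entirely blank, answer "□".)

Execution trace:
Initial: [t0]bbabbaa
Step 1: δ(t0, b) = (t0, □, L) → [t0]□□babbaa
Step 2: δ(t0, □) = (t2, □, L) → [t2]□□□babbaa
Step 3: δ(t2, □) = (tR, a, R) → a[tR]□□babbaa

The machine reaches the reject state tR and halts.

Final tape (ignoring leading/trailing blanks): a□□babbaa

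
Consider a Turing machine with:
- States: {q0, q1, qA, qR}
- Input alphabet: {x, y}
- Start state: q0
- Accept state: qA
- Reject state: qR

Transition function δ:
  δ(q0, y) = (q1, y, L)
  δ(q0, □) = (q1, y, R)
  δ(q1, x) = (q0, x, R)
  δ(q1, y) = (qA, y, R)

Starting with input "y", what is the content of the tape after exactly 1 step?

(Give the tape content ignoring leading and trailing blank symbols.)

Execution trace:
Initial: [q0]y
Step 1: δ(q0, y) = (q1, y, L) → [q1]□y

No transition is defined for δ(q1, □). By convention the machine halts and rejects.

After 1 step, the tape (ignoring leading/trailing blanks) is: y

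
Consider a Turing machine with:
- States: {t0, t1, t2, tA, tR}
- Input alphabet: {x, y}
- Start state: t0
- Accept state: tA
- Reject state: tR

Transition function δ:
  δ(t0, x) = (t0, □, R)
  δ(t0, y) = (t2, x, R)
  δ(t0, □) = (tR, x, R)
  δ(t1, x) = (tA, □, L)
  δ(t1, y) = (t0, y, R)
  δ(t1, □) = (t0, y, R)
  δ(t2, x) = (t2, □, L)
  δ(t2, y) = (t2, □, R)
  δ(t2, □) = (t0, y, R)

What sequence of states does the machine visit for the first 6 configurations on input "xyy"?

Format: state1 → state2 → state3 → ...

Execution trace:
Initial: [t0]xyy
Step 1: δ(t0, x) = (t0, □, R) → □[t0]yy
Step 2: δ(t0, y) = (t2, x, R) → □x[t2]y
Step 3: δ(t2, y) = (t2, □, R) → □x□[t2]□
Step 4: δ(t2, □) = (t0, y, R) → □x□y[t0]□
Step 5: δ(t0, □) = (tR, x, R) → □x□yx[tR]□

The machine reaches the reject state tR and halts.

State sequence: t0 → t0 → t2 → t2 → t0 → tR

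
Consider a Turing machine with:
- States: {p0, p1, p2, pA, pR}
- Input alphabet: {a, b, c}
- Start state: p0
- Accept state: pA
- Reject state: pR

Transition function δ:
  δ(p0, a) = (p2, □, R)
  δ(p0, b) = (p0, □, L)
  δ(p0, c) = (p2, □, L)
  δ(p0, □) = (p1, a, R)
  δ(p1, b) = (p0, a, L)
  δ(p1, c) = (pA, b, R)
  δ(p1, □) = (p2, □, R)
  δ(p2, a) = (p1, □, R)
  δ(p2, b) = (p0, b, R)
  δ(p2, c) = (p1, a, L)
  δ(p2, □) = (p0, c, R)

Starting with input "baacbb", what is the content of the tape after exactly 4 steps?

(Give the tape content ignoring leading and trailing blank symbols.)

Execution trace:
Initial: [p0]baacbb
Step 1: δ(p0, b) = (p0, □, L) → [p0]□□aacbb
Step 2: δ(p0, □) = (p1, a, R) → a[p1]□aacbb
Step 3: δ(p1, □) = (p2, □, R) → a□[p2]aacbb
Step 4: δ(p2, a) = (p1, □, R) → a□□[p1]acbb

No transition is defined for δ(p1, a). By convention the machine halts and rejects.

After 4 steps, the tape (ignoring leading/trailing blanks) is: a□□acbb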